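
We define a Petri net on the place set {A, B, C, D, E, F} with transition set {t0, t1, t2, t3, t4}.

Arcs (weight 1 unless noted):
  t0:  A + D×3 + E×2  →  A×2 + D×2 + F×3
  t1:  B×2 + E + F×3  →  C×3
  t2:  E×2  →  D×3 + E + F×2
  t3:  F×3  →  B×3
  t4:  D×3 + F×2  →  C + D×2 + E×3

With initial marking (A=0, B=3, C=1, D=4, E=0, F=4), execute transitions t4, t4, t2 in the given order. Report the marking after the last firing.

step 1: fire t4:  (A=0, B=3, C=1, D=4, E=0, F=4) → (A=0, B=3, C=2, D=3, E=3, F=2)
step 2: fire t4:  (A=0, B=3, C=2, D=3, E=3, F=2) → (A=0, B=3, C=3, D=2, E=6, F=0)
step 3: fire t2:  (A=0, B=3, C=3, D=2, E=6, F=0) → (A=0, B=3, C=3, D=5, E=5, F=2)

(A=0, B=3, C=3, D=5, E=5, F=2)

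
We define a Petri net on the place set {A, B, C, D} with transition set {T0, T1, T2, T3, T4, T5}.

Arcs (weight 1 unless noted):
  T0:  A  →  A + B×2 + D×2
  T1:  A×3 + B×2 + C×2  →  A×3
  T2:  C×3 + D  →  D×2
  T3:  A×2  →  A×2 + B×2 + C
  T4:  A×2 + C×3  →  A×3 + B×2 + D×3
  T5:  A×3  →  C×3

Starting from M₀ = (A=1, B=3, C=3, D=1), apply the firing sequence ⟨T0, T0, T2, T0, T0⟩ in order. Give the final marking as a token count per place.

step 1: fire T0:  (A=1, B=3, C=3, D=1) → (A=1, B=5, C=3, D=3)
step 2: fire T0:  (A=1, B=5, C=3, D=3) → (A=1, B=7, C=3, D=5)
step 3: fire T2:  (A=1, B=7, C=3, D=5) → (A=1, B=7, C=0, D=6)
step 4: fire T0:  (A=1, B=7, C=0, D=6) → (A=1, B=9, C=0, D=8)
step 5: fire T0:  (A=1, B=9, C=0, D=8) → (A=1, B=11, C=0, D=10)

(A=1, B=11, C=0, D=10)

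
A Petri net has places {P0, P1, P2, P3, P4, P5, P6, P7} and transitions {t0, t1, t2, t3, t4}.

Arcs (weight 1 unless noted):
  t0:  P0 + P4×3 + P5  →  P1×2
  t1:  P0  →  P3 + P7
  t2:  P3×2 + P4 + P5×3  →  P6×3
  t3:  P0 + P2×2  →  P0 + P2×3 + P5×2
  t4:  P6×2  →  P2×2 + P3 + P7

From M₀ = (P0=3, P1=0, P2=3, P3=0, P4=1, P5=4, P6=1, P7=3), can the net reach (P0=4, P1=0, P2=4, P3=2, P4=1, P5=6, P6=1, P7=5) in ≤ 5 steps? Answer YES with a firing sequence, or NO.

depth 0: 1 marking
depth 1: 3 markings reached so far
depth 2: 6 markings reached so far
depth 3: 11 markings reached so far
depth 4: 18 markings reached so far
depth 5: 27 markings reached so far
target is not among the 27 markings reachable within 5 steps

NO — not reachable within 5 firings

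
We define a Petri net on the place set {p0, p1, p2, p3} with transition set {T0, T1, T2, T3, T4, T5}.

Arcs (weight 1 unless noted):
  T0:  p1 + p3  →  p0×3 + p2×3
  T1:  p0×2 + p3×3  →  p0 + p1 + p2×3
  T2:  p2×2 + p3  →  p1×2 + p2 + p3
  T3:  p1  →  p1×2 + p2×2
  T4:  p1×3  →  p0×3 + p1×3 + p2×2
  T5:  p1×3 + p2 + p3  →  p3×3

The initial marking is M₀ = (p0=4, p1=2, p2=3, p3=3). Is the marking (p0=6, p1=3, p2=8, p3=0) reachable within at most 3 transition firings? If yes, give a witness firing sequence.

YES — reachable via ⟨T1, T4⟩ (2 firings)

step 1: fire T1:  (p0=4, p1=2, p2=3, p3=3) → (p0=3, p1=3, p2=6, p3=0)
step 2: fire T4:  (p0=3, p1=3, p2=6, p3=0) → (p0=6, p1=3, p2=8, p3=0)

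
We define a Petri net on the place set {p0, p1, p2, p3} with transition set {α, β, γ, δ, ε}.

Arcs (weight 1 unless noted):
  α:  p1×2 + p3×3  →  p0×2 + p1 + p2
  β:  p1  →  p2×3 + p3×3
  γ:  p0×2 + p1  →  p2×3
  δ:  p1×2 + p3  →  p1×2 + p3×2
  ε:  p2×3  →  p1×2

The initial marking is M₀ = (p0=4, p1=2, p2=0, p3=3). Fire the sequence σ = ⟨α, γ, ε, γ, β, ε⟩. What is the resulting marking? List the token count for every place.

step 1: fire α:  (p0=4, p1=2, p2=0, p3=3) → (p0=6, p1=1, p2=1, p3=0)
step 2: fire γ:  (p0=6, p1=1, p2=1, p3=0) → (p0=4, p1=0, p2=4, p3=0)
step 3: fire ε:  (p0=4, p1=0, p2=4, p3=0) → (p0=4, p1=2, p2=1, p3=0)
step 4: fire γ:  (p0=4, p1=2, p2=1, p3=0) → (p0=2, p1=1, p2=4, p3=0)
step 5: fire β:  (p0=2, p1=1, p2=4, p3=0) → (p0=2, p1=0, p2=7, p3=3)
step 6: fire ε:  (p0=2, p1=0, p2=7, p3=3) → (p0=2, p1=2, p2=4, p3=3)

(p0=2, p1=2, p2=4, p3=3)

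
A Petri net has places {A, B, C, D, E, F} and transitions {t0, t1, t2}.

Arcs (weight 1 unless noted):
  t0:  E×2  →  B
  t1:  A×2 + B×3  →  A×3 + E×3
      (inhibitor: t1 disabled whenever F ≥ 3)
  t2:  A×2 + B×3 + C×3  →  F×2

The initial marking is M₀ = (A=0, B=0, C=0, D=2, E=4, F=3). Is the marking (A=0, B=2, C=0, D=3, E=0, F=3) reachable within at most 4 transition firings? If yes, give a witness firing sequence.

depth 0: 1 marking
depth 1: 2 markings reached so far
depth 2: 3 markings reached so far
depth 3: 3 markings reached so far
(frontier empty at depth 3; search complete)
target is not among the 3 markings reachable within 4 steps

NO — not reachable within 4 firings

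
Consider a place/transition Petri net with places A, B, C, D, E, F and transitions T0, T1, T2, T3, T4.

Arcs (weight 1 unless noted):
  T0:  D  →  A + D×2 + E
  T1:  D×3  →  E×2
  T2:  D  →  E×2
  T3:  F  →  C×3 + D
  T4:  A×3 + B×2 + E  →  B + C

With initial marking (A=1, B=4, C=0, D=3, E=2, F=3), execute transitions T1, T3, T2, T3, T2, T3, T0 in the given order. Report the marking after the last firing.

(A=2, B=4, C=9, D=2, E=9, F=0)

step 1: fire T1:  (A=1, B=4, C=0, D=3, E=2, F=3) → (A=1, B=4, C=0, D=0, E=4, F=3)
step 2: fire T3:  (A=1, B=4, C=0, D=0, E=4, F=3) → (A=1, B=4, C=3, D=1, E=4, F=2)
step 3: fire T2:  (A=1, B=4, C=3, D=1, E=4, F=2) → (A=1, B=4, C=3, D=0, E=6, F=2)
step 4: fire T3:  (A=1, B=4, C=3, D=0, E=6, F=2) → (A=1, B=4, C=6, D=1, E=6, F=1)
step 5: fire T2:  (A=1, B=4, C=6, D=1, E=6, F=1) → (A=1, B=4, C=6, D=0, E=8, F=1)
step 6: fire T3:  (A=1, B=4, C=6, D=0, E=8, F=1) → (A=1, B=4, C=9, D=1, E=8, F=0)
step 7: fire T0:  (A=1, B=4, C=9, D=1, E=8, F=0) → (A=2, B=4, C=9, D=2, E=9, F=0)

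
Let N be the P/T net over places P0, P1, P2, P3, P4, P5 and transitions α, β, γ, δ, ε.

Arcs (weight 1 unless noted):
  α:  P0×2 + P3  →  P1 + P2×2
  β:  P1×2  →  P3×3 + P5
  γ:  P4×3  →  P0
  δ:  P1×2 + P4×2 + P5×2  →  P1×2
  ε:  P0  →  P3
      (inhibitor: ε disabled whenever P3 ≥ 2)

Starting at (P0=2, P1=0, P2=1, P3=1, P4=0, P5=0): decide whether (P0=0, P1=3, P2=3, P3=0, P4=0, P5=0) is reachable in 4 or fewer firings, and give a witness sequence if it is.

NO — not reachable within 4 firings

depth 0: 1 marking
depth 1: 3 markings reached so far
depth 2: 3 markings reached so far
(frontier empty at depth 2; search complete)
target is not among the 3 markings reachable within 4 steps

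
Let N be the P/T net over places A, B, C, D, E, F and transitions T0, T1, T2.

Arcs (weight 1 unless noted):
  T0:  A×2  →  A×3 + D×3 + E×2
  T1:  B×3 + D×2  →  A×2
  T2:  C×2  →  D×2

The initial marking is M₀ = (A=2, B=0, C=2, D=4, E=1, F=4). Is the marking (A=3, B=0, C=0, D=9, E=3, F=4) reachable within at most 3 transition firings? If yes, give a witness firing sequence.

step 1: fire T0:  (A=2, B=0, C=2, D=4, E=1, F=4) → (A=3, B=0, C=2, D=7, E=3, F=4)
step 2: fire T2:  (A=3, B=0, C=2, D=7, E=3, F=4) → (A=3, B=0, C=0, D=9, E=3, F=4)

YES — reachable via ⟨T0, T2⟩ (2 firings)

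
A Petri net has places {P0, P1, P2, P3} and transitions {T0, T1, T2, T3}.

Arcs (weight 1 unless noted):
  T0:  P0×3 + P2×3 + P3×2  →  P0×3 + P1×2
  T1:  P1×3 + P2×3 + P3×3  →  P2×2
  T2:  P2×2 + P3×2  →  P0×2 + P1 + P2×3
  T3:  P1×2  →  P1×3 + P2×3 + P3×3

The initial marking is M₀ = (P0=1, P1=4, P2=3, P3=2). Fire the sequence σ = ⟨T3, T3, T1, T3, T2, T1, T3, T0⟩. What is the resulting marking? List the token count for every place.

(P0=3, P1=5, P2=11, P3=4)

step 1: fire T3:  (P0=1, P1=4, P2=3, P3=2) → (P0=1, P1=5, P2=6, P3=5)
step 2: fire T3:  (P0=1, P1=5, P2=6, P3=5) → (P0=1, P1=6, P2=9, P3=8)
step 3: fire T1:  (P0=1, P1=6, P2=9, P3=8) → (P0=1, P1=3, P2=8, P3=5)
step 4: fire T3:  (P0=1, P1=3, P2=8, P3=5) → (P0=1, P1=4, P2=11, P3=8)
step 5: fire T2:  (P0=1, P1=4, P2=11, P3=8) → (P0=3, P1=5, P2=12, P3=6)
step 6: fire T1:  (P0=3, P1=5, P2=12, P3=6) → (P0=3, P1=2, P2=11, P3=3)
step 7: fire T3:  (P0=3, P1=2, P2=11, P3=3) → (P0=3, P1=3, P2=14, P3=6)
step 8: fire T0:  (P0=3, P1=3, P2=14, P3=6) → (P0=3, P1=5, P2=11, P3=4)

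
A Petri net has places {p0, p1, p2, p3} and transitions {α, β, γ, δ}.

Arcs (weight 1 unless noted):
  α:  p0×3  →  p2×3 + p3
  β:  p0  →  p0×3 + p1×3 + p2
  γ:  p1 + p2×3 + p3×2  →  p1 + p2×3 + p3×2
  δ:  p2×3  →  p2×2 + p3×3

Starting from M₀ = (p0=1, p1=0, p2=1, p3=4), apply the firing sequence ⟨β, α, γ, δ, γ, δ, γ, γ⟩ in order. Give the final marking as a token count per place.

(p0=0, p1=3, p2=3, p3=11)

step 1: fire β:  (p0=1, p1=0, p2=1, p3=4) → (p0=3, p1=3, p2=2, p3=4)
step 2: fire α:  (p0=3, p1=3, p2=2, p3=4) → (p0=0, p1=3, p2=5, p3=5)
step 3: fire γ:  (p0=0, p1=3, p2=5, p3=5) → (p0=0, p1=3, p2=5, p3=5)
step 4: fire δ:  (p0=0, p1=3, p2=5, p3=5) → (p0=0, p1=3, p2=4, p3=8)
step 5: fire γ:  (p0=0, p1=3, p2=4, p3=8) → (p0=0, p1=3, p2=4, p3=8)
step 6: fire δ:  (p0=0, p1=3, p2=4, p3=8) → (p0=0, p1=3, p2=3, p3=11)
step 7: fire γ:  (p0=0, p1=3, p2=3, p3=11) → (p0=0, p1=3, p2=3, p3=11)
step 8: fire γ:  (p0=0, p1=3, p2=3, p3=11) → (p0=0, p1=3, p2=3, p3=11)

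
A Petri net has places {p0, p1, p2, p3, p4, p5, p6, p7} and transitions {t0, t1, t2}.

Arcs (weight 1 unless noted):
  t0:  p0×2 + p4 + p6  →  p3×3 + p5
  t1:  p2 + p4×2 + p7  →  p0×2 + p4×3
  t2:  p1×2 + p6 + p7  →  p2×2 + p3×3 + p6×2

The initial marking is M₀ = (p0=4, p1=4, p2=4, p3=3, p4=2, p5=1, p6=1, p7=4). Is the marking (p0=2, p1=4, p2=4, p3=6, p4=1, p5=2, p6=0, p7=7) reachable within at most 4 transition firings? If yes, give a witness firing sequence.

NO — not reachable within 4 firings

depth 0: 1 marking
depth 1: 4 markings reached so far
depth 2: 9 markings reached so far
depth 3: 16 markings reached so far
depth 4: 24 markings reached so far
target is not among the 24 markings reachable within 4 steps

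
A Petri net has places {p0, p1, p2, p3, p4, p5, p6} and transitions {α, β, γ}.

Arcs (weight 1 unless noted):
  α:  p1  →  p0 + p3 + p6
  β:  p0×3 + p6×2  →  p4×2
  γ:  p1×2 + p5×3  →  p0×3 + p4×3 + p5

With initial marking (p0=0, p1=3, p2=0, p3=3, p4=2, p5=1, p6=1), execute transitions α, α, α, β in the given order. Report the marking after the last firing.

step 1: fire α:  (p0=0, p1=3, p2=0, p3=3, p4=2, p5=1, p6=1) → (p0=1, p1=2, p2=0, p3=4, p4=2, p5=1, p6=2)
step 2: fire α:  (p0=1, p1=2, p2=0, p3=4, p4=2, p5=1, p6=2) → (p0=2, p1=1, p2=0, p3=5, p4=2, p5=1, p6=3)
step 3: fire α:  (p0=2, p1=1, p2=0, p3=5, p4=2, p5=1, p6=3) → (p0=3, p1=0, p2=0, p3=6, p4=2, p5=1, p6=4)
step 4: fire β:  (p0=3, p1=0, p2=0, p3=6, p4=2, p5=1, p6=4) → (p0=0, p1=0, p2=0, p3=6, p4=4, p5=1, p6=2)

(p0=0, p1=0, p2=0, p3=6, p4=4, p5=1, p6=2)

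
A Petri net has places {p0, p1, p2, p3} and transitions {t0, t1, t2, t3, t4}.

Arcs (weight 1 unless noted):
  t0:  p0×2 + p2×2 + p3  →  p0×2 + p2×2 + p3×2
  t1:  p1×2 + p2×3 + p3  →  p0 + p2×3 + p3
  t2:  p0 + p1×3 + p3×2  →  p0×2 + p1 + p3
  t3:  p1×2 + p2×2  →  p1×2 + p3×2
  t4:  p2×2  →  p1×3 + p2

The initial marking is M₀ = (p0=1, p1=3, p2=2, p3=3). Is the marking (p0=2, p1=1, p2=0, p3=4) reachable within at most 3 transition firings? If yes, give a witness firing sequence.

YES — reachable via ⟨t3, t2⟩ (2 firings)

step 1: fire t3:  (p0=1, p1=3, p2=2, p3=3) → (p0=1, p1=3, p2=0, p3=5)
step 2: fire t2:  (p0=1, p1=3, p2=0, p3=5) → (p0=2, p1=1, p2=0, p3=4)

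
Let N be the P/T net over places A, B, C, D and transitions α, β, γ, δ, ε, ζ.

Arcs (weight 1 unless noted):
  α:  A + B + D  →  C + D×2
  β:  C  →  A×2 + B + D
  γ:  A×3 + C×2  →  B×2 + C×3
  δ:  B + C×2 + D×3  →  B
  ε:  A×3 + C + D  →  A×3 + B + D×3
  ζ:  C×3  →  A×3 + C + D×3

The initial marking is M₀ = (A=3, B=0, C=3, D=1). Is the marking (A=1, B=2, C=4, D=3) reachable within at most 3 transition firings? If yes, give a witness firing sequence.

step 1: fire β:  (A=3, B=0, C=3, D=1) → (A=5, B=1, C=2, D=2)
step 2: fire α:  (A=5, B=1, C=2, D=2) → (A=4, B=0, C=3, D=3)
step 3: fire γ:  (A=4, B=0, C=3, D=3) → (A=1, B=2, C=4, D=3)

YES — reachable via ⟨β, α, γ⟩ (3 firings)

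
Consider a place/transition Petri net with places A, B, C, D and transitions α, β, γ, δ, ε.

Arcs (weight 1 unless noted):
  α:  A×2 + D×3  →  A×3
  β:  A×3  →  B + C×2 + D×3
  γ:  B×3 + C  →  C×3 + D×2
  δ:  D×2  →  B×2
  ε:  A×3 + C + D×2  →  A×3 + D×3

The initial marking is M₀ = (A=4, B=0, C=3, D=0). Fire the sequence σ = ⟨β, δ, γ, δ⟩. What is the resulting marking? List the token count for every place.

step 1: fire β:  (A=4, B=0, C=3, D=0) → (A=1, B=1, C=5, D=3)
step 2: fire δ:  (A=1, B=1, C=5, D=3) → (A=1, B=3, C=5, D=1)
step 3: fire γ:  (A=1, B=3, C=5, D=1) → (A=1, B=0, C=7, D=3)
step 4: fire δ:  (A=1, B=0, C=7, D=3) → (A=1, B=2, C=7, D=1)

(A=1, B=2, C=7, D=1)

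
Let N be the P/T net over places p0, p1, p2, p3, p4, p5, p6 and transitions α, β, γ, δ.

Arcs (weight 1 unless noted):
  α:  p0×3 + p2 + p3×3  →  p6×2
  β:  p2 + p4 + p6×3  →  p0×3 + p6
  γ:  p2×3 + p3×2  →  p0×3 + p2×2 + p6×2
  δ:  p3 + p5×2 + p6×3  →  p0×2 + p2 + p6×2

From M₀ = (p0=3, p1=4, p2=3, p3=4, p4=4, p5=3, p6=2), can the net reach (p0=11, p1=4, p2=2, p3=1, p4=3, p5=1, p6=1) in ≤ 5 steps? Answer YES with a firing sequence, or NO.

step 1: fire γ:  (p0=3, p1=4, p2=3, p3=4, p4=4, p5=3, p6=2) → (p0=6, p1=4, p2=2, p3=2, p4=4, p5=3, p6=4)
step 2: fire δ:  (p0=6, p1=4, p2=2, p3=2, p4=4, p5=3, p6=4) → (p0=8, p1=4, p2=3, p3=1, p4=4, p5=1, p6=3)
step 3: fire β:  (p0=8, p1=4, p2=3, p3=1, p4=4, p5=1, p6=3) → (p0=11, p1=4, p2=2, p3=1, p4=3, p5=1, p6=1)

YES — reachable via ⟨γ, δ, β⟩ (3 firings)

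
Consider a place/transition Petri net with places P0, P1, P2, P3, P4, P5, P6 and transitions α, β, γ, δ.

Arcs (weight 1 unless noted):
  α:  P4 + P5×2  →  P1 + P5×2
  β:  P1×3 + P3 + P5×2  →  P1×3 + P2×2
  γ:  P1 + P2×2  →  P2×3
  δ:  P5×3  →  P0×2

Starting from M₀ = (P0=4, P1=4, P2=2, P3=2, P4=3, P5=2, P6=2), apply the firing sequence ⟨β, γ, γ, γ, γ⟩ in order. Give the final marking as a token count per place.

(P0=4, P1=0, P2=8, P3=1, P4=3, P5=0, P6=2)

step 1: fire β:  (P0=4, P1=4, P2=2, P3=2, P4=3, P5=2, P6=2) → (P0=4, P1=4, P2=4, P3=1, P4=3, P5=0, P6=2)
step 2: fire γ:  (P0=4, P1=4, P2=4, P3=1, P4=3, P5=0, P6=2) → (P0=4, P1=3, P2=5, P3=1, P4=3, P5=0, P6=2)
step 3: fire γ:  (P0=4, P1=3, P2=5, P3=1, P4=3, P5=0, P6=2) → (P0=4, P1=2, P2=6, P3=1, P4=3, P5=0, P6=2)
step 4: fire γ:  (P0=4, P1=2, P2=6, P3=1, P4=3, P5=0, P6=2) → (P0=4, P1=1, P2=7, P3=1, P4=3, P5=0, P6=2)
step 5: fire γ:  (P0=4, P1=1, P2=7, P3=1, P4=3, P5=0, P6=2) → (P0=4, P1=0, P2=8, P3=1, P4=3, P5=0, P6=2)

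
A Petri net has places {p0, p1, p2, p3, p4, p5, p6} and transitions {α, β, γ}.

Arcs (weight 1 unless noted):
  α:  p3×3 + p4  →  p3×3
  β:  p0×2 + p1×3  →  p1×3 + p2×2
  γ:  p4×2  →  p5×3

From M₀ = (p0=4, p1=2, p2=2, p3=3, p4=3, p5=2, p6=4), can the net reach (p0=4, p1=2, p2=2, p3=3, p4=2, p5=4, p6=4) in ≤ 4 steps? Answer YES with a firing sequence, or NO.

NO — not reachable within 4 firings

depth 0: 1 marking
depth 1: 3 markings reached so far
depth 2: 5 markings reached so far
depth 3: 6 markings reached so far
depth 4: 6 markings reached so far
(frontier empty at depth 4; search complete)
target is not among the 6 markings reachable within 4 steps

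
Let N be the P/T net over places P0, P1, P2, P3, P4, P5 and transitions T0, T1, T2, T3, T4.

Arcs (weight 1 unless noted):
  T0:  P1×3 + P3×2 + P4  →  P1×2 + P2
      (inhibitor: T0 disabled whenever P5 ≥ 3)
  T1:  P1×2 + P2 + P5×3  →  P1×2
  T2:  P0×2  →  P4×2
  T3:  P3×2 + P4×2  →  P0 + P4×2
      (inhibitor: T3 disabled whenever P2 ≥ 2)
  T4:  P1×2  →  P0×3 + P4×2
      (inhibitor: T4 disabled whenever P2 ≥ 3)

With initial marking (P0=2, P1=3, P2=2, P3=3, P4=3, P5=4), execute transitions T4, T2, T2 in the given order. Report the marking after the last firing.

step 1: fire T4:  (P0=2, P1=3, P2=2, P3=3, P4=3, P5=4) → (P0=5, P1=1, P2=2, P3=3, P4=5, P5=4)
step 2: fire T2:  (P0=5, P1=1, P2=2, P3=3, P4=5, P5=4) → (P0=3, P1=1, P2=2, P3=3, P4=7, P5=4)
step 3: fire T2:  (P0=3, P1=1, P2=2, P3=3, P4=7, P5=4) → (P0=1, P1=1, P2=2, P3=3, P4=9, P5=4)

(P0=1, P1=1, P2=2, P3=3, P4=9, P5=4)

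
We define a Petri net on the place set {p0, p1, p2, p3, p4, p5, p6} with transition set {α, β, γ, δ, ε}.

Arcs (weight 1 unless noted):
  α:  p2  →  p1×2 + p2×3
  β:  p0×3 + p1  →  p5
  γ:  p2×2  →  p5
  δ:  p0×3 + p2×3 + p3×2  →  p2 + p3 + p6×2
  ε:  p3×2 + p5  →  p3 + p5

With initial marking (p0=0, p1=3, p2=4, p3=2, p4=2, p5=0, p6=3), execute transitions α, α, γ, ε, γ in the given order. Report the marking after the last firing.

(p0=0, p1=7, p2=4, p3=1, p4=2, p5=2, p6=3)

step 1: fire α:  (p0=0, p1=3, p2=4, p3=2, p4=2, p5=0, p6=3) → (p0=0, p1=5, p2=6, p3=2, p4=2, p5=0, p6=3)
step 2: fire α:  (p0=0, p1=5, p2=6, p3=2, p4=2, p5=0, p6=3) → (p0=0, p1=7, p2=8, p3=2, p4=2, p5=0, p6=3)
step 3: fire γ:  (p0=0, p1=7, p2=8, p3=2, p4=2, p5=0, p6=3) → (p0=0, p1=7, p2=6, p3=2, p4=2, p5=1, p6=3)
step 4: fire ε:  (p0=0, p1=7, p2=6, p3=2, p4=2, p5=1, p6=3) → (p0=0, p1=7, p2=6, p3=1, p4=2, p5=1, p6=3)
step 5: fire γ:  (p0=0, p1=7, p2=6, p3=1, p4=2, p5=1, p6=3) → (p0=0, p1=7, p2=4, p3=1, p4=2, p5=2, p6=3)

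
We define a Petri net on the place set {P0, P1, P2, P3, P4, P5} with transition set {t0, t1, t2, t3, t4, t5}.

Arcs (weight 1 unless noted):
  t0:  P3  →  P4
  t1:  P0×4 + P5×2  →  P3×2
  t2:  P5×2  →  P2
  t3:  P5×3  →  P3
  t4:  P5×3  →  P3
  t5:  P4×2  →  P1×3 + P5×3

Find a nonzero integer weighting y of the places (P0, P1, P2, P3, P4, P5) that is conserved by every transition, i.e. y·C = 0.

Incidence matrix C (rows=places, cols=transitions):
       t0   t1   t2   t3   t4   t5
   P0   0   -4    0    0    0    0
   P1   0    0    0    0    0    3
   P2   0    0    1    0    0    0
   P3  -1    2    0    1    1    0
   P4   1    0    0    0    0   -2
   P5   0   -2   -2   -3   -3    3

Candidate y = [1, 1, 2, 3, 3, 1]; check y·C column-wise:
  col t0: 1·0 + 1·0 + 2·0 + 3·-1 + 3·1 + 1·0 = 0
  col t1: 1·-4 + 1·0 + 2·0 + 3·2 + 3·0 + 1·-2 = 0
  col t2: 1·0 + 1·0 + 2·1 + 3·0 + 3·0 + 1·-2 = 0
  col t3: 1·0 + 1·0 + 2·0 + 3·1 + 3·0 + 1·-3 = 0
  col t4: 1·0 + 1·0 + 2·0 + 3·1 + 3·0 + 1·-3 = 0
  col t5: 1·0 + 1·3 + 2·0 + 3·0 + 3·-2 + 1·3 = 0

y = (P0:1, P1:1, P2:2, P3:3, P4:3, P5:1)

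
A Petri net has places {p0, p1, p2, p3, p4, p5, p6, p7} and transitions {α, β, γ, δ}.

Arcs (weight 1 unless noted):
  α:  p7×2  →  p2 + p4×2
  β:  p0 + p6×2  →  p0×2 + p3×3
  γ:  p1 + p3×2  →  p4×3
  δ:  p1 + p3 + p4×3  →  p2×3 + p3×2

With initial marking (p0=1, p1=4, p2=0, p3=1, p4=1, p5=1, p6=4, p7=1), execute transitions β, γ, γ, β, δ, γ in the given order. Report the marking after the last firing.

(p0=3, p1=0, p2=3, p3=2, p4=7, p5=1, p6=0, p7=1)

step 1: fire β:  (p0=1, p1=4, p2=0, p3=1, p4=1, p5=1, p6=4, p7=1) → (p0=2, p1=4, p2=0, p3=4, p4=1, p5=1, p6=2, p7=1)
step 2: fire γ:  (p0=2, p1=4, p2=0, p3=4, p4=1, p5=1, p6=2, p7=1) → (p0=2, p1=3, p2=0, p3=2, p4=4, p5=1, p6=2, p7=1)
step 3: fire γ:  (p0=2, p1=3, p2=0, p3=2, p4=4, p5=1, p6=2, p7=1) → (p0=2, p1=2, p2=0, p3=0, p4=7, p5=1, p6=2, p7=1)
step 4: fire β:  (p0=2, p1=2, p2=0, p3=0, p4=7, p5=1, p6=2, p7=1) → (p0=3, p1=2, p2=0, p3=3, p4=7, p5=1, p6=0, p7=1)
step 5: fire δ:  (p0=3, p1=2, p2=0, p3=3, p4=7, p5=1, p6=0, p7=1) → (p0=3, p1=1, p2=3, p3=4, p4=4, p5=1, p6=0, p7=1)
step 6: fire γ:  (p0=3, p1=1, p2=3, p3=4, p4=4, p5=1, p6=0, p7=1) → (p0=3, p1=0, p2=3, p3=2, p4=7, p5=1, p6=0, p7=1)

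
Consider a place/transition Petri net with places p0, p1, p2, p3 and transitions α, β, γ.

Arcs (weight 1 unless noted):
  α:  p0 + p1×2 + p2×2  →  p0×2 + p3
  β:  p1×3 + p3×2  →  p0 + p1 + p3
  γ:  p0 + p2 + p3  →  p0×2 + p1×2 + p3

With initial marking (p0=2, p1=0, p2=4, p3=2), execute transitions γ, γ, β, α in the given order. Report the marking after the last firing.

(p0=6, p1=0, p2=0, p3=2)

step 1: fire γ:  (p0=2, p1=0, p2=4, p3=2) → (p0=3, p1=2, p2=3, p3=2)
step 2: fire γ:  (p0=3, p1=2, p2=3, p3=2) → (p0=4, p1=4, p2=2, p3=2)
step 3: fire β:  (p0=4, p1=4, p2=2, p3=2) → (p0=5, p1=2, p2=2, p3=1)
step 4: fire α:  (p0=5, p1=2, p2=2, p3=1) → (p0=6, p1=0, p2=0, p3=2)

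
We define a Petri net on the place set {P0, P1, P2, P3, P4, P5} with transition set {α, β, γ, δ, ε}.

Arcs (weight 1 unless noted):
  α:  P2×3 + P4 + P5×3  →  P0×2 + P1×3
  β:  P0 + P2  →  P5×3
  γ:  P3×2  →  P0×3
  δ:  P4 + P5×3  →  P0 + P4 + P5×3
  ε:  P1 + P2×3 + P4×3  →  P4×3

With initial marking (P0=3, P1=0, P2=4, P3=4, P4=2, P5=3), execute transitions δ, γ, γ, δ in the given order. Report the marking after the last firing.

step 1: fire δ:  (P0=3, P1=0, P2=4, P3=4, P4=2, P5=3) → (P0=4, P1=0, P2=4, P3=4, P4=2, P5=3)
step 2: fire γ:  (P0=4, P1=0, P2=4, P3=4, P4=2, P5=3) → (P0=7, P1=0, P2=4, P3=2, P4=2, P5=3)
step 3: fire γ:  (P0=7, P1=0, P2=4, P3=2, P4=2, P5=3) → (P0=10, P1=0, P2=4, P3=0, P4=2, P5=3)
step 4: fire δ:  (P0=10, P1=0, P2=4, P3=0, P4=2, P5=3) → (P0=11, P1=0, P2=4, P3=0, P4=2, P5=3)

(P0=11, P1=0, P2=4, P3=0, P4=2, P5=3)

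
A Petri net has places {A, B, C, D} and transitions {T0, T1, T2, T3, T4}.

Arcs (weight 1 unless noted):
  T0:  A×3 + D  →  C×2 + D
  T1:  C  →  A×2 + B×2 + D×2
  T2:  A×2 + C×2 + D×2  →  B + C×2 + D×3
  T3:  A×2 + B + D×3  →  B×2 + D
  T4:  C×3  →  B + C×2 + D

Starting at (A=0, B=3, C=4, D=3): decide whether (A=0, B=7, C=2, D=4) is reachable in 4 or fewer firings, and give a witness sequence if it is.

step 1: fire T1:  (A=0, B=3, C=4, D=3) → (A=2, B=5, C=3, D=5)
step 2: fire T3:  (A=2, B=5, C=3, D=5) → (A=0, B=6, C=3, D=3)
step 3: fire T4:  (A=0, B=6, C=3, D=3) → (A=0, B=7, C=2, D=4)

YES — reachable via ⟨T1, T3, T4⟩ (3 firings)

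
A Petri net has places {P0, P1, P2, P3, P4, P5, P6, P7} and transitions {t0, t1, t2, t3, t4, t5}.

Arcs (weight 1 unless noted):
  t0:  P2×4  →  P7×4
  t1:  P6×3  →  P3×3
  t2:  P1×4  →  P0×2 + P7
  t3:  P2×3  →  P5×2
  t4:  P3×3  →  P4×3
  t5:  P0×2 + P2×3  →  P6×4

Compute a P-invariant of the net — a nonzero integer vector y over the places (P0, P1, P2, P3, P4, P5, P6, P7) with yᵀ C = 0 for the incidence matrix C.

y = (P0:2, P1:1, P2:0, P3:1, P4:1, P5:0, P6:1, P7:0)

Incidence matrix C (rows=places, cols=transitions):
       t0   t1   t2   t3   t4   t5
   P0   0    0    2    0    0   -2
   P1   0    0   -4    0    0    0
   P2  -4    0    0   -3    0   -3
   P3   0    3    0    0   -3    0
   P4   0    0    0    0    3    0
   P5   0    0    0    2    0    0
   P6   0   -3    0    0    0    4
   P7   4    0    1    0    0    0

Candidate y = [2, 1, 0, 1, 1, 0, 1, 0]; check y·C column-wise:
  col t0: 2·0 + 1·0 + 0·-4 + 1·0 + 1·0 + 1·0 + 0·4 = 0
  col t1: 2·0 + 1·0 + 1·3 + 1·0 + 1·-3 = 0
  col t2: 2·2 + 1·-4 + 1·0 + 1·0 + 1·0 + 0·1 = 0
  col t3: 2·0 + 1·0 + 0·-3 + 1·0 + 1·0 + 0·2 + 1·0 = 0
  col t4: 2·0 + 1·0 + 1·-3 + 1·3 + 1·0 = 0
  col t5: 2·-2 + 1·0 + 0·-3 + 1·0 + 1·0 + 1·4 = 0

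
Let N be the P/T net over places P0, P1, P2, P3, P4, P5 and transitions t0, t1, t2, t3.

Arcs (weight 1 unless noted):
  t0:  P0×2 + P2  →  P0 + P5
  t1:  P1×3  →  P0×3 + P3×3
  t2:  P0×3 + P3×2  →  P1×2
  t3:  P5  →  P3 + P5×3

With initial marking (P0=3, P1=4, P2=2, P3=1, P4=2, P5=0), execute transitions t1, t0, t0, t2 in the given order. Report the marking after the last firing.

step 1: fire t1:  (P0=3, P1=4, P2=2, P3=1, P4=2, P5=0) → (P0=6, P1=1, P2=2, P3=4, P4=2, P5=0)
step 2: fire t0:  (P0=6, P1=1, P2=2, P3=4, P4=2, P5=0) → (P0=5, P1=1, P2=1, P3=4, P4=2, P5=1)
step 3: fire t0:  (P0=5, P1=1, P2=1, P3=4, P4=2, P5=1) → (P0=4, P1=1, P2=0, P3=4, P4=2, P5=2)
step 4: fire t2:  (P0=4, P1=1, P2=0, P3=4, P4=2, P5=2) → (P0=1, P1=3, P2=0, P3=2, P4=2, P5=2)

(P0=1, P1=3, P2=0, P3=2, P4=2, P5=2)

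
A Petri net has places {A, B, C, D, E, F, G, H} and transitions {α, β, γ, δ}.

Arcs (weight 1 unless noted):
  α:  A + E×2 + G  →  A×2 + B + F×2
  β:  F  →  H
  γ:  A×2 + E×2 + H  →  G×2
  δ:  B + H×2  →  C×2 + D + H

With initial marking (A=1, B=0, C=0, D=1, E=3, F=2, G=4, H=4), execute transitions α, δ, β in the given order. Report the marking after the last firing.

step 1: fire α:  (A=1, B=0, C=0, D=1, E=3, F=2, G=4, H=4) → (A=2, B=1, C=0, D=1, E=1, F=4, G=3, H=4)
step 2: fire δ:  (A=2, B=1, C=0, D=1, E=1, F=4, G=3, H=4) → (A=2, B=0, C=2, D=2, E=1, F=4, G=3, H=3)
step 3: fire β:  (A=2, B=0, C=2, D=2, E=1, F=4, G=3, H=3) → (A=2, B=0, C=2, D=2, E=1, F=3, G=3, H=4)

(A=2, B=0, C=2, D=2, E=1, F=3, G=3, H=4)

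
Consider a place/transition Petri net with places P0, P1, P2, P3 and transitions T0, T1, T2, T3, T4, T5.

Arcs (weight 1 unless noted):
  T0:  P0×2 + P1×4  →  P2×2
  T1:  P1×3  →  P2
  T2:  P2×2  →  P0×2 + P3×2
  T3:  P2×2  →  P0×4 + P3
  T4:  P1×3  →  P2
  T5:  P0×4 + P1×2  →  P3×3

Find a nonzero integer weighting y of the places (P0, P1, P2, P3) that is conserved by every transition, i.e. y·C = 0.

Incidence matrix C (rows=places, cols=transitions):
       T0   T1   T2   T3   T4   T5
   P0  -2    0    2    4    0   -4
   P1  -4   -3    0    0   -3   -2
   P2   2    1   -2   -2    1    0
   P3   0    0    2    1    0    3

Candidate y = [1, 1, 3, 2]; check y·C column-wise:
  col T0: 1·-2 + 1·-4 + 3·2 + 2·0 = 0
  col T1: 1·0 + 1·-3 + 3·1 + 2·0 = 0
  col T2: 1·2 + 1·0 + 3·-2 + 2·2 = 0
  col T3: 1·4 + 1·0 + 3·-2 + 2·1 = 0
  col T4: 1·0 + 1·-3 + 3·1 + 2·0 = 0
  col T5: 1·-4 + 1·-2 + 3·0 + 2·3 = 0

y = (P0:1, P1:1, P2:3, P3:2)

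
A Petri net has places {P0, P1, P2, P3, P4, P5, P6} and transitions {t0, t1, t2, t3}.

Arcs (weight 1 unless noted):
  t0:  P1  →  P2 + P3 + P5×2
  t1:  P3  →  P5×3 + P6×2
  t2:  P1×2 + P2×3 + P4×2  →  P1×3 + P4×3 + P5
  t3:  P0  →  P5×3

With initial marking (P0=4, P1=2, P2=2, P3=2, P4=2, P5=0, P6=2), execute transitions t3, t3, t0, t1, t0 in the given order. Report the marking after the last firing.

step 1: fire t3:  (P0=4, P1=2, P2=2, P3=2, P4=2, P5=0, P6=2) → (P0=3, P1=2, P2=2, P3=2, P4=2, P5=3, P6=2)
step 2: fire t3:  (P0=3, P1=2, P2=2, P3=2, P4=2, P5=3, P6=2) → (P0=2, P1=2, P2=2, P3=2, P4=2, P5=6, P6=2)
step 3: fire t0:  (P0=2, P1=2, P2=2, P3=2, P4=2, P5=6, P6=2) → (P0=2, P1=1, P2=3, P3=3, P4=2, P5=8, P6=2)
step 4: fire t1:  (P0=2, P1=1, P2=3, P3=3, P4=2, P5=8, P6=2) → (P0=2, P1=1, P2=3, P3=2, P4=2, P5=11, P6=4)
step 5: fire t0:  (P0=2, P1=1, P2=3, P3=2, P4=2, P5=11, P6=4) → (P0=2, P1=0, P2=4, P3=3, P4=2, P5=13, P6=4)

(P0=2, P1=0, P2=4, P3=3, P4=2, P5=13, P6=4)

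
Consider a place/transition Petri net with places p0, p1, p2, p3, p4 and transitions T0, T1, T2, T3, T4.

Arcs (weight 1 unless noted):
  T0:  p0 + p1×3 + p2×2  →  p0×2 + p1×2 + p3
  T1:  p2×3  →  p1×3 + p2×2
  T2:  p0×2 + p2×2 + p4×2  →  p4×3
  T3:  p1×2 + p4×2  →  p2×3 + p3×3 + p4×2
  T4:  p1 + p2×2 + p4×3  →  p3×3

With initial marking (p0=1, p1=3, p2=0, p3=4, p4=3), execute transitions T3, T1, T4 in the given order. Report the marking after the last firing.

(p0=1, p1=3, p2=0, p3=10, p4=0)

step 1: fire T3:  (p0=1, p1=3, p2=0, p3=4, p4=3) → (p0=1, p1=1, p2=3, p3=7, p4=3)
step 2: fire T1:  (p0=1, p1=1, p2=3, p3=7, p4=3) → (p0=1, p1=4, p2=2, p3=7, p4=3)
step 3: fire T4:  (p0=1, p1=4, p2=2, p3=7, p4=3) → (p0=1, p1=3, p2=0, p3=10, p4=0)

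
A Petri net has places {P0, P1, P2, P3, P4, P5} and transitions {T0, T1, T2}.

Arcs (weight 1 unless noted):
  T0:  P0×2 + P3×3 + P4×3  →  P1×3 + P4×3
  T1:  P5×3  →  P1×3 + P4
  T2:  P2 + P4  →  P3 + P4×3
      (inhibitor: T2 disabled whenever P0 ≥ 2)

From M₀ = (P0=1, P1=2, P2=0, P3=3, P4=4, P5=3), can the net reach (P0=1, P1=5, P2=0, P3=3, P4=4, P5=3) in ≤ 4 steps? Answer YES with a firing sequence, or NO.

depth 0: 1 marking
depth 1: 2 markings reached so far
depth 2: 2 markings reached so far
(frontier empty at depth 2; search complete)
target is not among the 2 markings reachable within 4 steps

NO — not reachable within 4 firings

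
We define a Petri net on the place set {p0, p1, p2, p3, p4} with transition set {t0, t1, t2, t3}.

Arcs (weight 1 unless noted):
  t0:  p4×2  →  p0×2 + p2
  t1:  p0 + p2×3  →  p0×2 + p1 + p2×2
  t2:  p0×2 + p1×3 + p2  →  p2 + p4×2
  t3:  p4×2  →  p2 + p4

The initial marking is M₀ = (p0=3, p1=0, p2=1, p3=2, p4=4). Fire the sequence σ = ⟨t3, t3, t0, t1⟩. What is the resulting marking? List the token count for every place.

(p0=6, p1=1, p2=3, p3=2, p4=0)

step 1: fire t3:  (p0=3, p1=0, p2=1, p3=2, p4=4) → (p0=3, p1=0, p2=2, p3=2, p4=3)
step 2: fire t3:  (p0=3, p1=0, p2=2, p3=2, p4=3) → (p0=3, p1=0, p2=3, p3=2, p4=2)
step 3: fire t0:  (p0=3, p1=0, p2=3, p3=2, p4=2) → (p0=5, p1=0, p2=4, p3=2, p4=0)
step 4: fire t1:  (p0=5, p1=0, p2=4, p3=2, p4=0) → (p0=6, p1=1, p2=3, p3=2, p4=0)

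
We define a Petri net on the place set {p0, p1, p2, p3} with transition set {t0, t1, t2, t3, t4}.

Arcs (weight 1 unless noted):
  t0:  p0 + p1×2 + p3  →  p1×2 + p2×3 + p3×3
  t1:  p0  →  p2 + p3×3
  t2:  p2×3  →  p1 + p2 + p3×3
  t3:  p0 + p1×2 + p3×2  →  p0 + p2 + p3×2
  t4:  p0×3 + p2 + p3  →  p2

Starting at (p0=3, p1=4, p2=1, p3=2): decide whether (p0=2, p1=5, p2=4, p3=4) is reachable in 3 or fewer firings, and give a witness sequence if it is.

NO — not reachable within 3 firings

depth 0: 1 marking
depth 1: 5 markings reached so far
depth 2: 13 markings reached so far
depth 3: 29 markings reached so far
target is not among the 29 markings reachable within 3 steps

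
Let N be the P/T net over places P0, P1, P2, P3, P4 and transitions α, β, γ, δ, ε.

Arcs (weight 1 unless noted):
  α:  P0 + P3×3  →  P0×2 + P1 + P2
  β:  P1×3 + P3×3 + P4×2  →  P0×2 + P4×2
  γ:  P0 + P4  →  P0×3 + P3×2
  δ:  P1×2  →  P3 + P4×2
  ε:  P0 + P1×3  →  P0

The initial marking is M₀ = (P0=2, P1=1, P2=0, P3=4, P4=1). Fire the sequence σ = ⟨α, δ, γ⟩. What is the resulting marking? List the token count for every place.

(P0=5, P1=0, P2=1, P3=4, P4=2)

step 1: fire α:  (P0=2, P1=1, P2=0, P3=4, P4=1) → (P0=3, P1=2, P2=1, P3=1, P4=1)
step 2: fire δ:  (P0=3, P1=2, P2=1, P3=1, P4=1) → (P0=3, P1=0, P2=1, P3=2, P4=3)
step 3: fire γ:  (P0=3, P1=0, P2=1, P3=2, P4=3) → (P0=5, P1=0, P2=1, P3=4, P4=2)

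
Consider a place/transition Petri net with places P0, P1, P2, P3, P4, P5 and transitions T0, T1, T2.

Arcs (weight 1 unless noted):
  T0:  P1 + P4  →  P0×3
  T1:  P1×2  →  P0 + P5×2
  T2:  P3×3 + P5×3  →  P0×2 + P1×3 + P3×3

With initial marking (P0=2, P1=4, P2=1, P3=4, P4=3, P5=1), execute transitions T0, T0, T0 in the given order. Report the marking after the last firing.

(P0=11, P1=1, P2=1, P3=4, P4=0, P5=1)

step 1: fire T0:  (P0=2, P1=4, P2=1, P3=4, P4=3, P5=1) → (P0=5, P1=3, P2=1, P3=4, P4=2, P5=1)
step 2: fire T0:  (P0=5, P1=3, P2=1, P3=4, P4=2, P5=1) → (P0=8, P1=2, P2=1, P3=4, P4=1, P5=1)
step 3: fire T0:  (P0=8, P1=2, P2=1, P3=4, P4=1, P5=1) → (P0=11, P1=1, P2=1, P3=4, P4=0, P5=1)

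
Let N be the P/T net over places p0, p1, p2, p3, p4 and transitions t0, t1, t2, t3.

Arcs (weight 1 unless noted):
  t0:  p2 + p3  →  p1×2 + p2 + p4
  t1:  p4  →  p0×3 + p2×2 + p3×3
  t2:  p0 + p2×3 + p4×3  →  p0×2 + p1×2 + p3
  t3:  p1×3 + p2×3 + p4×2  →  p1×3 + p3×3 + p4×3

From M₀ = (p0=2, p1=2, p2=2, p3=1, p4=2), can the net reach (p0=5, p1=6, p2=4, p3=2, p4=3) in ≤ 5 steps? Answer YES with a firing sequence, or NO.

YES — reachable via ⟨t0, t1, t0⟩ (3 firings)

step 1: fire t0:  (p0=2, p1=2, p2=2, p3=1, p4=2) → (p0=2, p1=4, p2=2, p3=0, p4=3)
step 2: fire t1:  (p0=2, p1=4, p2=2, p3=0, p4=3) → (p0=5, p1=4, p2=4, p3=3, p4=2)
step 3: fire t0:  (p0=5, p1=4, p2=4, p3=3, p4=2) → (p0=5, p1=6, p2=4, p3=2, p4=3)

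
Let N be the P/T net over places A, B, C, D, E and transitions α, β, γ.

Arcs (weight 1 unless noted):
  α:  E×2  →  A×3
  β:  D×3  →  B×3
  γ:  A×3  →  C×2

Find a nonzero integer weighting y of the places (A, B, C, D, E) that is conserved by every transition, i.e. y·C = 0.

Incidence matrix C (rows=places, cols=transitions):
        α    β    γ
    A   3    0   -3
    B   0    3    0
    C   0    0    2
    D   0   -3    0
    E  -2    0    0

Candidate y = [0, 1, 0, 1, 0]; check y·C column-wise:
  col α: 0·3 + 1·0 + 1·0 + 0·-2 = 0
  col β: 1·3 + 1·-3 = 0
  col γ: 0·-3 + 1·0 + 0·2 + 1·0 = 0

y = (A:0, B:1, C:0, D:1, E:0)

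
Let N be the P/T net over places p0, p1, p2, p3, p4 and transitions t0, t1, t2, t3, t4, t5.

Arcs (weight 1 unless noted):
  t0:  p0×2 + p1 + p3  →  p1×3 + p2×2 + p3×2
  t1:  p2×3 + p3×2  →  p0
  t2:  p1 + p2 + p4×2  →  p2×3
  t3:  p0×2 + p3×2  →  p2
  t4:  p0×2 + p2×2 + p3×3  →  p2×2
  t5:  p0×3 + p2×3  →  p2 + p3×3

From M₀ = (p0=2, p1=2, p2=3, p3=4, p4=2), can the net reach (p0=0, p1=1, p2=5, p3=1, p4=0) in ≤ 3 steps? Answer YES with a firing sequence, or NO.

step 1: fire t2:  (p0=2, p1=2, p2=3, p3=4, p4=2) → (p0=2, p1=1, p2=5, p3=4, p4=0)
step 2: fire t4:  (p0=2, p1=1, p2=5, p3=4, p4=0) → (p0=0, p1=1, p2=5, p3=1, p4=0)

YES — reachable via ⟨t2, t4⟩ (2 firings)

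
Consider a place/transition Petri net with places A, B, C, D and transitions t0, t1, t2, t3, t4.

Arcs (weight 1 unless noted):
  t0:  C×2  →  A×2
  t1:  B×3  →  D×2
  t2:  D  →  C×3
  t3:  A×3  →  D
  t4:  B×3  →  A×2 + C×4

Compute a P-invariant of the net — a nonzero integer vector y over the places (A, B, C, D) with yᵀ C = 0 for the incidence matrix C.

Incidence matrix C (rows=places, cols=transitions):
       t0   t1   t2   t3   t4
    A   2    0    0   -3    2
    B   0   -3    0    0   -3
    C  -2    0    3    0    4
    D   0    2   -1    1    0

Candidate y = [1, 2, 1, 3]; check y·C column-wise:
  col t0: 1·2 + 2·0 + 1·-2 + 3·0 = 0
  col t1: 1·0 + 2·-3 + 1·0 + 3·2 = 0
  col t2: 1·0 + 2·0 + 1·3 + 3·-1 = 0
  col t3: 1·-3 + 2·0 + 1·0 + 3·1 = 0
  col t4: 1·2 + 2·-3 + 1·4 + 3·0 = 0

y = (A:1, B:2, C:1, D:3)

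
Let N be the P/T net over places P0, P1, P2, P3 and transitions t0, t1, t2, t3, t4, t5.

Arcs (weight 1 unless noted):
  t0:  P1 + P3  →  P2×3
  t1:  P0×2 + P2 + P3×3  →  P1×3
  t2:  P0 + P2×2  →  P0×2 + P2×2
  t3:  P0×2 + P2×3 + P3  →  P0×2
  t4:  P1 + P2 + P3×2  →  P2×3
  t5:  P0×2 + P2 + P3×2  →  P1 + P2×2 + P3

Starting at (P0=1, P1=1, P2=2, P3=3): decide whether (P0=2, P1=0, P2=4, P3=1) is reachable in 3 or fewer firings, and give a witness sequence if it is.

YES — reachable via ⟨t2, t4⟩ (2 firings)

step 1: fire t2:  (P0=1, P1=1, P2=2, P3=3) → (P0=2, P1=1, P2=2, P3=3)
step 2: fire t4:  (P0=2, P1=1, P2=2, P3=3) → (P0=2, P1=0, P2=4, P3=1)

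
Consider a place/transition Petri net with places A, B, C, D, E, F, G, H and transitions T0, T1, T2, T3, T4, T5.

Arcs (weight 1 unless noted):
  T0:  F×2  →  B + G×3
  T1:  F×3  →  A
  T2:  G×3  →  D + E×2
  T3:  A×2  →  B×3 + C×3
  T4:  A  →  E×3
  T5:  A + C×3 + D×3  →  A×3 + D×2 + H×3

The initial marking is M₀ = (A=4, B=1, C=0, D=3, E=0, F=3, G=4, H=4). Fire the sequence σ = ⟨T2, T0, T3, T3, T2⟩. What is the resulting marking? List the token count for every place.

(A=0, B=8, C=6, D=5, E=4, F=1, G=1, H=4)

step 1: fire T2:  (A=4, B=1, C=0, D=3, E=0, F=3, G=4, H=4) → (A=4, B=1, C=0, D=4, E=2, F=3, G=1, H=4)
step 2: fire T0:  (A=4, B=1, C=0, D=4, E=2, F=3, G=1, H=4) → (A=4, B=2, C=0, D=4, E=2, F=1, G=4, H=4)
step 3: fire T3:  (A=4, B=2, C=0, D=4, E=2, F=1, G=4, H=4) → (A=2, B=5, C=3, D=4, E=2, F=1, G=4, H=4)
step 4: fire T3:  (A=2, B=5, C=3, D=4, E=2, F=1, G=4, H=4) → (A=0, B=8, C=6, D=4, E=2, F=1, G=4, H=4)
step 5: fire T2:  (A=0, B=8, C=6, D=4, E=2, F=1, G=4, H=4) → (A=0, B=8, C=6, D=5, E=4, F=1, G=1, H=4)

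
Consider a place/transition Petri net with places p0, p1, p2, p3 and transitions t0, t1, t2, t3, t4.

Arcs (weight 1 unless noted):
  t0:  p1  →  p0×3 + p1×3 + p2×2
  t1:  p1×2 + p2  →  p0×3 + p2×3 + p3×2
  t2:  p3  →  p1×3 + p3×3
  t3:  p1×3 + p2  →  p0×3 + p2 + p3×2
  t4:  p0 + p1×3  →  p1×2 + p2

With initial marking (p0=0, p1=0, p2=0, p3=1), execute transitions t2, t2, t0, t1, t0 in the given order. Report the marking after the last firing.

(p0=9, p1=8, p2=6, p3=7)

step 1: fire t2:  (p0=0, p1=0, p2=0, p3=1) → (p0=0, p1=3, p2=0, p3=3)
step 2: fire t2:  (p0=0, p1=3, p2=0, p3=3) → (p0=0, p1=6, p2=0, p3=5)
step 3: fire t0:  (p0=0, p1=6, p2=0, p3=5) → (p0=3, p1=8, p2=2, p3=5)
step 4: fire t1:  (p0=3, p1=8, p2=2, p3=5) → (p0=6, p1=6, p2=4, p3=7)
step 5: fire t0:  (p0=6, p1=6, p2=4, p3=7) → (p0=9, p1=8, p2=6, p3=7)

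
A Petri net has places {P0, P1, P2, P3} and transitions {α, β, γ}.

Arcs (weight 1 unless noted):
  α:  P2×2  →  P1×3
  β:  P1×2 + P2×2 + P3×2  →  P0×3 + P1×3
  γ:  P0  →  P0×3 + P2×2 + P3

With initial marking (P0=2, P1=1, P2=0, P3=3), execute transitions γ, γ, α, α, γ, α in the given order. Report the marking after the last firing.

step 1: fire γ:  (P0=2, P1=1, P2=0, P3=3) → (P0=4, P1=1, P2=2, P3=4)
step 2: fire γ:  (P0=4, P1=1, P2=2, P3=4) → (P0=6, P1=1, P2=4, P3=5)
step 3: fire α:  (P0=6, P1=1, P2=4, P3=5) → (P0=6, P1=4, P2=2, P3=5)
step 4: fire α:  (P0=6, P1=4, P2=2, P3=5) → (P0=6, P1=7, P2=0, P3=5)
step 5: fire γ:  (P0=6, P1=7, P2=0, P3=5) → (P0=8, P1=7, P2=2, P3=6)
step 6: fire α:  (P0=8, P1=7, P2=2, P3=6) → (P0=8, P1=10, P2=0, P3=6)

(P0=8, P1=10, P2=0, P3=6)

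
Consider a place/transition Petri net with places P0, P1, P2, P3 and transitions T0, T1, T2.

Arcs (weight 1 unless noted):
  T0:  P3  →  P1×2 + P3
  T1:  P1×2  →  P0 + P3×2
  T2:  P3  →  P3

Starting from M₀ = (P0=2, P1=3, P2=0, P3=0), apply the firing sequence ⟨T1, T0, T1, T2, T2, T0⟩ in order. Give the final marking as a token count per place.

step 1: fire T1:  (P0=2, P1=3, P2=0, P3=0) → (P0=3, P1=1, P2=0, P3=2)
step 2: fire T0:  (P0=3, P1=1, P2=0, P3=2) → (P0=3, P1=3, P2=0, P3=2)
step 3: fire T1:  (P0=3, P1=3, P2=0, P3=2) → (P0=4, P1=1, P2=0, P3=4)
step 4: fire T2:  (P0=4, P1=1, P2=0, P3=4) → (P0=4, P1=1, P2=0, P3=4)
step 5: fire T2:  (P0=4, P1=1, P2=0, P3=4) → (P0=4, P1=1, P2=0, P3=4)
step 6: fire T0:  (P0=4, P1=1, P2=0, P3=4) → (P0=4, P1=3, P2=0, P3=4)

(P0=4, P1=3, P2=0, P3=4)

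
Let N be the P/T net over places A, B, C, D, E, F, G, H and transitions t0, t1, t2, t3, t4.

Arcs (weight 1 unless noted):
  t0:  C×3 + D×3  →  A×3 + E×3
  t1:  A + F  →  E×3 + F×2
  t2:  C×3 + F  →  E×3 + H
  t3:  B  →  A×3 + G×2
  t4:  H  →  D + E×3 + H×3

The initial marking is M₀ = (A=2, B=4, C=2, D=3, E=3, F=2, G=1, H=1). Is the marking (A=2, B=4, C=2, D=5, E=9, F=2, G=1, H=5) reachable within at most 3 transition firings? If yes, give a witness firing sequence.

step 1: fire t4:  (A=2, B=4, C=2, D=3, E=3, F=2, G=1, H=1) → (A=2, B=4, C=2, D=4, E=6, F=2, G=1, H=3)
step 2: fire t4:  (A=2, B=4, C=2, D=4, E=6, F=2, G=1, H=3) → (A=2, B=4, C=2, D=5, E=9, F=2, G=1, H=5)

YES — reachable via ⟨t4, t4⟩ (2 firings)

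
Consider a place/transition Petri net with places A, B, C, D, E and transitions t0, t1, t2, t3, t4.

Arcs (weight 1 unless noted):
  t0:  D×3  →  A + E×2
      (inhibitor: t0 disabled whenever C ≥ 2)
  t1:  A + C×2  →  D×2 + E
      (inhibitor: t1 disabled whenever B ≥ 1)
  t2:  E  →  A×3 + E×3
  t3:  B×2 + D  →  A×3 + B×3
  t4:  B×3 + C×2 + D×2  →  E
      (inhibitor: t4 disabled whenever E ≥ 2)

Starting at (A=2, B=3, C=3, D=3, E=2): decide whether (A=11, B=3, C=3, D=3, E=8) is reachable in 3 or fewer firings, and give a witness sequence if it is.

step 1: fire t2:  (A=2, B=3, C=3, D=3, E=2) → (A=5, B=3, C=3, D=3, E=4)
step 2: fire t2:  (A=5, B=3, C=3, D=3, E=4) → (A=8, B=3, C=3, D=3, E=6)
step 3: fire t2:  (A=8, B=3, C=3, D=3, E=6) → (A=11, B=3, C=3, D=3, E=8)

YES — reachable via ⟨t2, t2, t2⟩ (3 firings)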